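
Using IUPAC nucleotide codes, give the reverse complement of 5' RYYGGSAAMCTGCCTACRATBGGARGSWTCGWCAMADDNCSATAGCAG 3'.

5'-CTGCTATSGNHHTKTGWCGAWSCYTCCVATYGTAGGCAGKTTSCCRRY-3'

Standard pairs A↔T, G↔C; ambiguity codes pair R↔Y, M↔K, W↔W, S↔S, B↔V, D↔H, N↔N. Complement (YRRCCSTTKGACGGATGYTAVCCTYCSWAGCWGTKTHHNGSTATCGTC), then reverse for 5'→3'.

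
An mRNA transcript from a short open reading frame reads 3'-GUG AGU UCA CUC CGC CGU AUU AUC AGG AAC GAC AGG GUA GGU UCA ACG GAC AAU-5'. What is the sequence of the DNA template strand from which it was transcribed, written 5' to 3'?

Written 5'→3' the mRNA is UAACAGGCAACUUGGAUGGGACAGCAAGGACUAUUAUGCCGCCUCACUUGAGUG, so the coding DNA strand is TAACAGGCAACTTGGATGGGACAGCAAGGACTATTATGCCGCCTCACTTGAGTG. The template is its reverse complement.

5'-CACTCAAGTGAGGCGGCATAATAGTCCTTGCTGTCCCATCCAAGTTGCCTGTTA-3'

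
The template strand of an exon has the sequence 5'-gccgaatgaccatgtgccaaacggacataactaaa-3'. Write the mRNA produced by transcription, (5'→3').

The mRNA has the sequence of the coding strand (reverse complement of the template) with T→U. Reverse complement of GCCGAATGACCATGTGCCAAACGGACATAACTAAA is TTTAGTTATGTCCGTTTGGCACATGGTCATTCGGC; then T→U.

5′-UUUAGUUAUGUCCGUUUGGCACAUGGUCAUUCGGC-3′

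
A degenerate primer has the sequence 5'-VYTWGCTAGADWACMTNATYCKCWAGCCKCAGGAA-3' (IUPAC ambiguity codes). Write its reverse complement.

Standard pairs A↔T, G↔C; ambiguity codes pair Y↔R, M↔K, W↔W, D↔H, V↔B, N↔N. Complement (BRAWCGATCTHWTGKANTARGMGWTCGGMGTCCTT), then reverse for 5'→3'.

5'-TTCCTGMGGCTWGMGRATNAKGTWHTCTAGCWARB-3'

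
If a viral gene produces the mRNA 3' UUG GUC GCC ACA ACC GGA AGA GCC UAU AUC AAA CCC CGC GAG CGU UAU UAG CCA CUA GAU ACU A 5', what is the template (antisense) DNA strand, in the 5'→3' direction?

Written 5'→3' the mRNA is AUCAUAGAUCACCGAUUAUUGCGAGCGCCCCAAACUAUAUCCGAGAAGGCCAACACCGCUGGUU, so the coding DNA strand is ATCATAGATCACCGATTATTGCGAGCGCCCCAAACTATATCCGAGAAGGCCAACACCGCTGGTT. The template is its reverse complement.

5'-AACCAGCGGTGTTGGCCTTCTCGGATATAGTTTGGGGCGCTCGCAATAATCGGTGATCTATGAT-3'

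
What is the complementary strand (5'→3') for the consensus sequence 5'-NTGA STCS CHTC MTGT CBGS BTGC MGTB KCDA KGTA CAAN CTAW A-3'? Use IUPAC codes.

5′-TWTAGNTTGTACMTHGMVACKGCAVSCVGACAKGADGSGASTCAN-3′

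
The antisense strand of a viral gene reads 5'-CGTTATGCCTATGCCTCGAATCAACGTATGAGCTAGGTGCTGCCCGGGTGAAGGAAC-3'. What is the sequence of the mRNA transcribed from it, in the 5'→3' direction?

5'-GUUCCUUCACCCGGGCAGCACCUAGCUCAUACGUUGAUUCGAGGCAUAGGCAUAACG-3'

The mRNA has the sequence of the coding strand (reverse complement of the template) with T→U. Reverse complement of CGTTATGCCTATGCCTCGAATCAACGTATGAGCTAGGTGCTGCCCGGGTGAAGGAAC is GTTCCTTCACCCGGGCAGCACCTAGCTCATACGTTGATTCGAGGCATAGGCATAACG; then T→U.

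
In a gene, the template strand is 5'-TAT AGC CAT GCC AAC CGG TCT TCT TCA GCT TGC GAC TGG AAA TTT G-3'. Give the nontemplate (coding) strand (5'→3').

The coding strand is complementary and antiparallel to the template: take the complement (A↔T, G↔C) and reverse.

5′-CAAATTTCCAGTCGCAAGCTGAAGAAGACCGGTTGGCATGGCTATA-3′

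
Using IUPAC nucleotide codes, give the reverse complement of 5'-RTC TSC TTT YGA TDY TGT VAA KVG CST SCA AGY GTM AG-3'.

Standard pairs A↔T, G↔C; ambiguity codes pair R↔Y, M↔K, S↔S, D↔H, V↔B. Complement (YAGASGAAARCTAHRACABTTMBCGSASGTTCRCAKTC), then reverse for 5'→3'.

5'-CTKACRCTTGSASGCBMTTBACARHATCRAAAGSAGAY-3'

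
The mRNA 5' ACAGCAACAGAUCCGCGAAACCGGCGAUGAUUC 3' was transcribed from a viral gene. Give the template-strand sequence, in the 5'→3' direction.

5'-GAATCATCGCCGGTTTCGCGGATCTGTTGCTGT-3'

Replace U with T to get the coding DNA strand: ACAGCAACAGATCCGCGAAACCGGCGATGATTC. The template strand is its reverse complement (complement TGTCGTTGTCTAGGCGCTTTGGCCGCTACTAAG, then reverse).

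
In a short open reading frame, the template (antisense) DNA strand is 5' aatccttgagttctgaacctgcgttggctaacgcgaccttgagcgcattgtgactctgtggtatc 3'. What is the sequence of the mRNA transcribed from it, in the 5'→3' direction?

5'-GAUACCACAGAGUCACAAUGCGCUCAAGGUCGCGUUAGCCAACGCAGGUUCAGAACUCAAGGAUU-3'

The mRNA has the sequence of the coding strand (reverse complement of the template) with T→U. Reverse complement of AATCCTTGAGTTCTGAACCTGCGTTGGCTAACGCGACCTTGAGCGCATTGTGACTCTGTGGTATC is GATACCACAGAGTCACAATGCGCTCAAGGTCGCGTTAGCCAACGCAGGTTCAGAACTCAAGGATT; then T→U.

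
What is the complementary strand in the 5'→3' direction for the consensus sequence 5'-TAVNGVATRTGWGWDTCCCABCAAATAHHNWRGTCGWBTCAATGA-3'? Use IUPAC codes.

5'-TCATTGAVWCGACYWNDDTATTTGVTGGGAHWCWCAYATBCNBTA-3'

Standard pairs A↔T, G↔C; ambiguity codes pair R↔Y, W↔W, B↔V, D↔H, N↔N. Complement (ATBNCBTAYACWCWHAGGGTVGTTTATDDNWYCAGCWVAGTTACT), then reverse for 5'→3'.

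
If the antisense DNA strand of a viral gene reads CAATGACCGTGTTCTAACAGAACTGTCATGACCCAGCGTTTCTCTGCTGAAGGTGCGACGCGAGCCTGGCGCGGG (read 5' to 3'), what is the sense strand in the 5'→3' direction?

The coding strand is complementary and antiparallel to the template: take the complement (A↔T, G↔C) and reverse.

5'-CCCGCGCCAGGCTCGCGTCGCACCTTCAGCAGAGAAACGCTGGGTCATGACAGTTCTGTTAGAACACGGTCATTG-3'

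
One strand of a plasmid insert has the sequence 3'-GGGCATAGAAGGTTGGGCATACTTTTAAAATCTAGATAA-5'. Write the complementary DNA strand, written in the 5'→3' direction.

5'-CCCGTATCTTCCAACCCGTATGAAAATTTTAGATCTATT-3'

The strand is given 3'→5', so its complement runs 5'→3' in the same left-to-right order: pair each base A↔T, G↔C.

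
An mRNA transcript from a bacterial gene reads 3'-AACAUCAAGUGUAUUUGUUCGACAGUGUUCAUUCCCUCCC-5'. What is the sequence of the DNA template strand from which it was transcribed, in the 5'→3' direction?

5′-TTGTAGTTCACATAAACAAGCTGTCACAAGTAAGGGAGGG-3′

Written 5'→3' the mRNA is CCCUCCCUUACUUGUGACAGCUUGUUUAUGUGAACUACAA, so the coding DNA strand is CCCTCCCTTACTTGTGACAGCTTGTTTATGTGAACTACAA. The template is its reverse complement.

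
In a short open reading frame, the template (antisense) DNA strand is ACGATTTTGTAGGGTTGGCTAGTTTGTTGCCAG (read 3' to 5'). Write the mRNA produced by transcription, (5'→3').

5'-UGCUAAAACAUCCCAACCGAUCAAACAACGGUC-3'

Reading the template 3'→5' as shown, RNA polymerase pairs each base (A→U, T→A, G↔C) to build mRNA 5'→3' directly.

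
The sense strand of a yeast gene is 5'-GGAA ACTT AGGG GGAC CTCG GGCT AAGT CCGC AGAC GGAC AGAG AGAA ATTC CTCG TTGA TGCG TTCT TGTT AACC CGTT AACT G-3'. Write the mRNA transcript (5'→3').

The mRNA is synthesized from the template strand, so it matches the coding strand with T replaced by U.

5′-GGAAACUUAGGGGGACCUCGGGCUAAGUCCGCAGACGGACAGAGAGAAAUUCCUCGUUGAUGCGUUCUUGUUAACCCGUUAACUG-3′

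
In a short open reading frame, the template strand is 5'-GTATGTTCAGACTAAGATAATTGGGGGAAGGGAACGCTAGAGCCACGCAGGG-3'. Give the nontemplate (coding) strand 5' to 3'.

5'-CCCTGCGTGGCTCTAGCGTTCCCTTCCCCCAATTATCTTAGTCTGAACATAC-3'

The coding strand is complementary and antiparallel to the template: take the complement (A↔T, G↔C) and reverse.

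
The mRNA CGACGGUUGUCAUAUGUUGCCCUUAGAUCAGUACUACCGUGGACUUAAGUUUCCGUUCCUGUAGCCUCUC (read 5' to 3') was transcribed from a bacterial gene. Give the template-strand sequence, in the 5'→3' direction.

5′-GAGAGGCTACAGGAACGGAAACTTAAGTCCACGGTAGTACTGATCTAAGGGCAACATATGACAACCGTCG-3′

Replace U with T to get the coding DNA strand: CGACGGTTGTCATATGTTGCCCTTAGATCAGTACTACCGTGGACTTAAGTTTCCGTTCCTGTAGCCTCTC. The template strand is its reverse complement (complement GCTGCCAACAGTATACAACGGGAATCTAGTCATGATGGCACCTGAATTCAAAGGCAAGGACATCGGAGAG, then reverse).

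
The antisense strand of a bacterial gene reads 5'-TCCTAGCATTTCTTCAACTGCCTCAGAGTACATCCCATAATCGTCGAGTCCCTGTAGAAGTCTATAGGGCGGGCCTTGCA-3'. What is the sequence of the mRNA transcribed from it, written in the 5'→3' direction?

5'-UGCAAGGCCCGCCCUAUAGACUUCUACAGGGACUCGACGAUUAUGGGAUGUACUCUGAGGCAGUUGAAGAAAUGCUAGGA-3'

RNA polymerase reads the template 3'→5' and synthesizes mRNA 5'→3' by base-pairing (A→U, T→A, G↔C). The complement of the template is AGGATCGTAAAGAAGTTGACGGAGTCTCATGTAGGGTATTAGCAGCTCAGGGACATCTTCAGATATCCCGCCCGGAACGT; antiparallel, so 5'→3' the coding strand is TGCAAGGCCCGCCCTATAGACTTCTACAGGGACTCGACGATTATGGGATGTACTCTGAGGCAGTTGAAGAAATGCTAGGA. Replace T with U for the mRNA.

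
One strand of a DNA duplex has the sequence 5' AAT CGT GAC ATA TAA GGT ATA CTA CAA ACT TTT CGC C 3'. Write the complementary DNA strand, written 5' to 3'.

5'-GGCGAAAAGTTTGTAGTATACCTTATATGTCACGATT-3'

The complement of AATCGTGACATATAAGGTATACTACAAACTTTTCGCC is TTAGCACTGTATATTCCATATGATGTTTGAAAAGCGG (A↔T, G↔C). DNA strands are antiparallel, so the complementary strand runs 3'→5'; reversing gives the 5'→3' form.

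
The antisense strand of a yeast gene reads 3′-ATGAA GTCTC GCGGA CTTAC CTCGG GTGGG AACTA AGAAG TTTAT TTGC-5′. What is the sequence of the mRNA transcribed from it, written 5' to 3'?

Reading the template 3'→5' as shown, RNA polymerase pairs each base (A→U, T→A, G↔C) to build mRNA 5'→3' directly.

5'-UACUUCAGAGCGCCUGAAUGGAGCCCACCCUUGAUUCUUCAAAUAAACG-3'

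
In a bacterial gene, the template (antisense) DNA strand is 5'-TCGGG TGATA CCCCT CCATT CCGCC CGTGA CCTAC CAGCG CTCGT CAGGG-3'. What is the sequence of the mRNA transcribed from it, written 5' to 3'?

The mRNA has the sequence of the coding strand (reverse complement of the template) with T→U. Reverse complement of TCGGGTGATACCCCTCCATTCCGCCCGTGACCTACCAGCGCTCGTCAGGG is CCCTGACGAGCGCTGGTAGGTCACGGGCGGAATGGAGGGGTATCACCCGA; then T→U.

5′-CCCUGACGAGCGCUGGUAGGUCACGGGCGGAAUGGAGGGGUAUCACCCGA-3′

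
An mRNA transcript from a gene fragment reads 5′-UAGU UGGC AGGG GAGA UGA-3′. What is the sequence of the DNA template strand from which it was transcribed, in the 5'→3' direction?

Replace U with T to get the coding DNA strand: TAGTTGGCAGGGGAGATGA. The template strand is its reverse complement (complement ATCAACCGTCCCCTCTACT, then reverse).

5′-TCATCTCCCCTGCCAACTA-3′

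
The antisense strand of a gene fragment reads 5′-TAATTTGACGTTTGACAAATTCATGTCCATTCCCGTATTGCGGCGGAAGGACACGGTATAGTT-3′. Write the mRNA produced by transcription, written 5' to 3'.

5'-AACUAUACCGUGUCCUUCCGCCGCAAUACGGGAAUGGACAUGAAUUUGUCAAACGUCAAAUUA-3'

The mRNA has the sequence of the coding strand (reverse complement of the template) with T→U. Reverse complement of TAATTTGACGTTTGACAAATTCATGTCCATTCCCGTATTGCGGCGGAAGGACACGGTATAGTT is AACTATACCGTGTCCTTCCGCCGCAATACGGGAATGGACATGAATTTGTCAAACGTCAAATTA; then T→U.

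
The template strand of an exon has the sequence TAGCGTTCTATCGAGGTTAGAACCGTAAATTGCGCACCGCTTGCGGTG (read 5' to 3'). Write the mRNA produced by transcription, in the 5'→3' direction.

5'-CACCGCAAGCGGUGCGCAAUUUACGGUUCUAACCUCGAUAGAACGCUA-3'

The mRNA has the sequence of the coding strand (reverse complement of the template) with T→U. Reverse complement of TAGCGTTCTATCGAGGTTAGAACCGTAAATTGCGCACCGCTTGCGGTG is CACCGCAAGCGGTGCGCAATTTACGGTTCTAACCTCGATAGAACGCTA; then T→U.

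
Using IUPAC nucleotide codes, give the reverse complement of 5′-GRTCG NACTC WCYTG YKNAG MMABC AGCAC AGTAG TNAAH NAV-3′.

5'-BTNDTTNACTACTGTGCTGVTKKCTNMRCARGWGAGTNCGAYC-3'

Standard pairs A↔T, G↔C; ambiguity codes pair R↔Y, M↔K, W↔W, B↔V, H↔D, N↔N. Complement (CYAGCNTGAGWGRACRMNTCKKTVGTCGTGTCATCANTTDNTB), then reverse for 5'→3'.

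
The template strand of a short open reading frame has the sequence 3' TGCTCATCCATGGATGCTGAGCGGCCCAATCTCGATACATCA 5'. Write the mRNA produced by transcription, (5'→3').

Reading the template 3'→5' as shown, RNA polymerase pairs each base (A→U, T→A, G↔C) to build mRNA 5'→3' directly.

5'-ACGAGUAGGUACCUACGACUCGCCGGGUUAGAGCUAUGUAGU-3'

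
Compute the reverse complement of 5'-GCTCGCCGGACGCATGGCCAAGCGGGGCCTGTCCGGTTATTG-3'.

5'-CAATAACCGGACAGGCCCCGCTTGGCCATGCGTCCGGCGAGC-3'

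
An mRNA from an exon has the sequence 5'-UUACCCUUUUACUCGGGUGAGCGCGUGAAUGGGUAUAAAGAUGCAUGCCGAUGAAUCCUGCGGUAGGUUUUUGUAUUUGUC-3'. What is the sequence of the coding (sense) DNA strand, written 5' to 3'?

The coding DNA strand has the same 5'→3' sequence as the mRNA with U replaced by T.

5'-TTACCCTTTTACTCGGGTGAGCGCGTGAATGGGTATAAAGATGCATGCCGATGAATCCTGCGGTAGGTTTTTGTATTTGTC-3'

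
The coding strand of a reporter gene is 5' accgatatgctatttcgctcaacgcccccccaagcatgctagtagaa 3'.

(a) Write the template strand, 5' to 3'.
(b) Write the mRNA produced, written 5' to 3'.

(a) The template strand is the reverse complement of the coding strand: complement TGGCTATACGATAAAGCGAGTTGCGGGGGGGTTCGTACGATCATCTT, then reverse.
(b) mRNA matches the coding strand with T→U.

(a) 5'-TTCTACTAGCATGCTTGGGGGGGCGTTGAGCGAAATAGCATATCGGT-3'
(b) 5'-ACCGAUAUGCUAUUUCGCUCAACGCCCCCCCAAGCAUGCUAGUAGAA-3'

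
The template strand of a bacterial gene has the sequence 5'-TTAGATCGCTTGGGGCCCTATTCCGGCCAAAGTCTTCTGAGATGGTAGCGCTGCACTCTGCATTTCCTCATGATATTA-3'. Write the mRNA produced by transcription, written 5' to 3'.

RNA polymerase reads the template 3'→5' and synthesizes mRNA 5'→3' by base-pairing (A→U, T→A, G↔C). The complement of the template is AATCTAGCGAACCCCGGGATAAGGCCGGTTTCAGAAGACTCTACCATCGCGACGTGAGACGTAAAGGAGTACTATAAT; antiparallel, so 5'→3' the coding strand is TAATATCATGAGGAAATGCAGAGTGCAGCGCTACCATCTCAGAAGACTTTGGCCGGAATAGGGCCCCAAGCGATCTAA. Replace T with U for the mRNA.

5′-UAAUAUCAUGAGGAAAUGCAGAGUGCAGCGCUACCAUCUCAGAAGACUUUGGCCGGAAUAGGGCCCCAAGCGAUCUAA-3′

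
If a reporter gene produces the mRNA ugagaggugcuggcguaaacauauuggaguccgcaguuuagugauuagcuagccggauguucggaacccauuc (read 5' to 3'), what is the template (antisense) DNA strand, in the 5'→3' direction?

5'-GAATGGGTTCCGAACATCCGGCTAGCTAATCACTAAACTGCGGACTCCAATATGTTTACGCCAGCACCTCTCA-3'

Replace U with T to get the coding DNA strand: TGAGAGGTGCTGGCGTAAACATATTGGAGTCCGCAGTTTAGTGATTAGCTAGCCGGATGTTCGGAACCCATTC. The template strand is its reverse complement (complement ACTCTCCACGACCGCATTTGTATAACCTCAGGCGTCAAATCACTAATCGATCGGCCTACAAGCCTTGGGTAAG, then reverse).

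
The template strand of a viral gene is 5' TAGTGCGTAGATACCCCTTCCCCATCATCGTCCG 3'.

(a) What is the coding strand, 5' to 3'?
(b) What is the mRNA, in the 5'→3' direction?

(a) 5'-CGGACGATGATGGGGAAGGGGTATCTACGCACTA-3'
(b) 5'-CGGACGAUGAUGGGGAAGGGGUAUCUACGCACUA-3'

(a) The coding strand is the reverse complement of the template: complement ATCACGCATCTATGGGGAAGGGGTAGTAGCAGGC, then reverse.
(b) mRNA has the coding-strand sequence with T→U.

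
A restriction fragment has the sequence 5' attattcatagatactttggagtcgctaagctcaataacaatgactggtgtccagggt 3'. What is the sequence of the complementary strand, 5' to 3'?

5'-ACCCTGGACACCAGTCATTGTTATTGAGCTTAGCGACTCCAAAGTATCTATGAATAAT-3'

The complement of ATTATTCATAGATACTTTGGAGTCGCTAAGCTCAATAACAATGACTGGTGTCCAGGGT is TAATAAGTATCTATGAAACCTCAGCGATTCGAGTTATTGTTACTGACCACAGGTCCCA (A↔T, G↔C). DNA strands are antiparallel, so the complementary strand runs 3'→5'; reversing gives the 5'→3' form.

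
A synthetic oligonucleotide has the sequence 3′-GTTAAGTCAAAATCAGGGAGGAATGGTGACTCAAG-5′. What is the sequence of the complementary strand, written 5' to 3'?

5'-CAATTCAGTTTTAGTCCCTCCTTACCACTGAGTTC-3'

The strand is given 3'→5', so its complement runs 5'→3' in the same left-to-right order: pair each base A↔T, G↔C.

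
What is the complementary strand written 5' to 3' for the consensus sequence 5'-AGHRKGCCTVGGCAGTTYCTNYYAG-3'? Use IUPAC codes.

Standard pairs A↔T, G↔C; ambiguity codes pair R↔Y, K↔M, H↔D, V↔B, N↔N. Complement (TCDYMCGGABCCGTCAARGANRRTC), then reverse for 5'→3'.

5'-CTRRNAGRAACTGCCBAGGCMYDCT-3'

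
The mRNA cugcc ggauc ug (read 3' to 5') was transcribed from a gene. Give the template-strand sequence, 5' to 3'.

5'-GACGGCCTAGAC-3'

Written 5'→3' the mRNA is GUCUAGGCCGUC, so the coding DNA strand is GTCTAGGCCGTC. The template is its reverse complement.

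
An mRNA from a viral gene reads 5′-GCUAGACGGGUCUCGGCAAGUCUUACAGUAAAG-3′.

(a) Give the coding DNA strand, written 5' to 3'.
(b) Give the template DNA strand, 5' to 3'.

(a) The coding strand matches the mRNA with U→T.
(b) The template strand is the reverse complement of the coding strand.

(a) 5′-GCTAGACGGGTCTCGGCAAGTCTTACAGTAAAG-3′
(b) 5'-CTTTACTGTAAGACTTGCCGAGACCCGTCTAGC-3'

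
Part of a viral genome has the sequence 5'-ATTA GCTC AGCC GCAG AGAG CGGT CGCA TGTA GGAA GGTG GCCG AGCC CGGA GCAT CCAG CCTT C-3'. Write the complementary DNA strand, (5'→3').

5'-GAAGGCTGGATGCTCCGGGCTCGGCCACCTTCCTACATGCGACCGCTCTCTGCGGCTGAGCTAAT-3'

Pairing A↔T and G↔C gives TAATCGAGTCGGCGTCTCTCGCCAGCGTACATCCTTCCACCGGCTCGGGCCTCGTAGGTCGGAAG, running 3'→5'. Reverse for the 5'→3' convention.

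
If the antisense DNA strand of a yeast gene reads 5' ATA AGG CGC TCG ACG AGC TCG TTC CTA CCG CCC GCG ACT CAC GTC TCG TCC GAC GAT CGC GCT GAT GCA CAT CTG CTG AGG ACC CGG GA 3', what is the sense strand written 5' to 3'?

5'-TCCCGGGTCCTCAGCAGATGTGCATCAGCGCGATCGTCGGACGAGACGTGAGTCGCGGGCGGTAGGAACGAGCTCGTCGAGCGCCTTAT-3'

The coding strand is complementary and antiparallel to the template: take the complement (A↔T, G↔C) and reverse.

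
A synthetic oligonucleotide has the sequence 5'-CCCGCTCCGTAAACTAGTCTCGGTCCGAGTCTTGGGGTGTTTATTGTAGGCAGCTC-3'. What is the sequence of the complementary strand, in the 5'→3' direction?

Pairing A↔T and G↔C gives GGGCGAGGCATTTGATCAGAGCCAGGCTCAGAACCCCACAAATAACATCCGTCGAG, running 3'→5'. Reverse for the 5'→3' convention.

5′-GAGCTGCCTACAATAAACACCCCAAGACTCGGACCGAGACTAGTTTACGGAGCGGG-3′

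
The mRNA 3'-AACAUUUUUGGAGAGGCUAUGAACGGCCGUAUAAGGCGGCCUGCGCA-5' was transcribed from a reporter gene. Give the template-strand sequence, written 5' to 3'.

5'-TTGTAAAAACCTCTCCGATACTTGCCGGCATATTCCGCCGGACGCGT-3'

Written 5'→3' the mRNA is ACGCGUCCGGCGGAAUAUGCCGGCAAGUAUCGGAGAGGUUUUUACAA, so the coding DNA strand is ACGCGTCCGGCGGAATATGCCGGCAAGTATCGGAGAGGTTTTTACAA. The template is its reverse complement.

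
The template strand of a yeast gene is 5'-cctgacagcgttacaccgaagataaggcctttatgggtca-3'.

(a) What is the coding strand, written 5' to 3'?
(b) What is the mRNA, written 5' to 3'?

(a) 5'-TGACCCATAAAGGCCTTATCTTCGGTGTAACGCTGTCAGG-3'
(b) 5'-UGACCCAUAAAGGCCUUAUCUUCGGUGUAACGCUGUCAGG-3'

(a) The coding strand is the reverse complement of the template: complement GGACTGTCGCAATGTGGCTTCTATTCCGGAAATACCCAGT, then reverse.
(b) mRNA has the coding-strand sequence with T→U.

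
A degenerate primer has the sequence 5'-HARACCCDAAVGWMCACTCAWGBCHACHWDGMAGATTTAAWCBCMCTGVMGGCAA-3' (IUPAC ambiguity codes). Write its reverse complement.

5'-TTGCCKBCAGKGVGWTTAAATCTKCHWDGTDGVCWTGAGTGKWCBTTHGGGTYTD-3'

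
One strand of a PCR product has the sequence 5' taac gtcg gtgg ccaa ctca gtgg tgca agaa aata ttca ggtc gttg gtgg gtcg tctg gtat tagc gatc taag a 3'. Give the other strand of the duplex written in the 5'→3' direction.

5′-TCTTAGATCGCTAATACCAGACGACCCACCAACGACCTGAATATTTTCTTGCACCACTGAGTTGGCCACCGACGTTA-3′

Pairing A↔T and G↔C gives ATTGCAGCCACCGGTTGAGTCACCACGTTCTTTTATAAGTCCAGCAACCACCCAGCAGACCATAATCGCTAGATTCT, running 3'→5'. Reverse for the 5'→3' convention.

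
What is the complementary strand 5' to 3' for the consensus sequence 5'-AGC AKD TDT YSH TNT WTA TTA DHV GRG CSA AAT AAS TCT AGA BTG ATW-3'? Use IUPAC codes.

5'-WATCAVTCTAGASTTATTTSGCYCBDHTAATAWANADSRAHAHMTGCT-3'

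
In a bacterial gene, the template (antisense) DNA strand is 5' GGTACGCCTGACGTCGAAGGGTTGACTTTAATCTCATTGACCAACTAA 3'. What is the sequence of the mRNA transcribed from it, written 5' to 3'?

5'-UUAGUUGGUCAAUGAGAUUAAAGUCAACCCUUCGACGUCAGGCGUACC-3'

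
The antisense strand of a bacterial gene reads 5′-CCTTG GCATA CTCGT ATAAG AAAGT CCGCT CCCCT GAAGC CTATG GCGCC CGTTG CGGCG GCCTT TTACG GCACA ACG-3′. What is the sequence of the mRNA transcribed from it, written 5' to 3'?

5'-CGUUGUGCCGUAAAAGGCCGCCGCAACGGGCGCCAUAGGCUUCAGGGGAGCGGACUUUCUUAUACGAGUAUGCCAAGG-3'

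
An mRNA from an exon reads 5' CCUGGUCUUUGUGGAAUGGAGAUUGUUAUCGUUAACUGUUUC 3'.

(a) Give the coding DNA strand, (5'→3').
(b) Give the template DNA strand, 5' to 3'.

(a) The coding strand matches the mRNA with U→T.
(b) The template strand is the reverse complement of the coding strand.

(a) 5'-CCTGGTCTTTGTGGAATGGAGATTGTTATCGTTAACTGTTTC-3'
(b) 5'-GAAACAGTTAACGATAACAATCTCCATTCCACAAAGACCAGG-3'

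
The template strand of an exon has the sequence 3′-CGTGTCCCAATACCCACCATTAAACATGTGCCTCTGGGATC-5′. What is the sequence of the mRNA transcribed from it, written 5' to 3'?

Reading the template 3'→5' as shown, RNA polymerase pairs each base (A→U, T→A, G↔C) to build mRNA 5'→3' directly.

5'-GCACAGGGUUAUGGGUGGUAAUUUGUACACGGAGACCCUAG-3'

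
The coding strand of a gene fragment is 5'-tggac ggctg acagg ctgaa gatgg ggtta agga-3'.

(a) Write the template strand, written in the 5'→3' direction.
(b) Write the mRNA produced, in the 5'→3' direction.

(a) The template strand is the reverse complement of the coding strand: complement ACCTGCCGACTGTCCGACTTCTACCCCAATTCCT, then reverse.
(b) mRNA matches the coding strand with T→U.

(a) 5'-TCCTTAACCCCATCTTCAGCCTGTCAGCCGTCCA-3'
(b) 5'-UGGACGGCUGACAGGCUGAAGAUGGGGUUAAGGA-3'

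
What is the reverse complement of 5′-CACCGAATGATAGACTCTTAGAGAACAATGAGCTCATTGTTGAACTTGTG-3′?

5'-CACAAGTTCAACAATGAGCTCATTGTTCTCTAAGAGTCTATCATTCGGTG-3'

Reading the sequence 3'→5' and pairing each base (A↔T, G↔C) gives the reverse complement directly.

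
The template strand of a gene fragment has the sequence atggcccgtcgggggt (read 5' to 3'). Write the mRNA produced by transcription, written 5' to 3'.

The mRNA has the sequence of the coding strand (reverse complement of the template) with T→U. Reverse complement of ATGGCCCGTCGGGGGT is ACCCCCGACGGGCCAT; then T→U.

5'-ACCCCCGACGGGCCAU-3'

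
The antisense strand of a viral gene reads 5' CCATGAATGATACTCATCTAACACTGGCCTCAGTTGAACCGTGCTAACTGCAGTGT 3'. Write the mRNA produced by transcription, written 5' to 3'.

5'-ACACUGCAGUUAGCACGGUUCAACUGAGGCCAGUGUUAGAUGAGUAUCAUUCAUGG-3'

RNA polymerase reads the template 3'→5' and synthesizes mRNA 5'→3' by base-pairing (A→U, T→A, G↔C). The complement of the template is GGTACTTACTATGAGTAGATTGTGACCGGAGTCAACTTGGCACGATTGACGTCACA; antiparallel, so 5'→3' the coding strand is ACACTGCAGTTAGCACGGTTCAACTGAGGCCAGTGTTAGATGAGTATCATTCATGG. Replace T with U for the mRNA.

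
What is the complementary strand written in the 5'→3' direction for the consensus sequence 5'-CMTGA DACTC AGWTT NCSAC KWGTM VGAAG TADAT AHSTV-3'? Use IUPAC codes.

5′-BASDTATHTACTTCBKACWMGTSGNAAWCTGAGTHTCAKG-3′

Standard pairs A↔T, G↔C; ambiguity codes pair M↔K, W↔W, S↔S, D↔H, V↔B, N↔N. Complement (GKACTHTGAGTCWAANGSTGMWCAKBCTTCATHTATDSAB), then reverse for 5'→3'.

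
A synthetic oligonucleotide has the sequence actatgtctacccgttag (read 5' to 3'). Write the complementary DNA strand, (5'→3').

Pairing A↔T and G↔C gives TGATACAGATGGGCAATC, running 3'→5'. Reverse for the 5'→3' convention.

5'-CTAACGGGTAGACATAGT-3'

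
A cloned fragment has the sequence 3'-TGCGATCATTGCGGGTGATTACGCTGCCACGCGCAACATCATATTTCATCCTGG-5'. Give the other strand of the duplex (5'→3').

The strand is given 3'→5', so its complement runs 5'→3' in the same left-to-right order: pair each base A↔T, G↔C.

5'-ACGCTAGTAACGCCCACTAATGCGACGGTGCGCGTTGTAGTATAAAGTAGGACC-3'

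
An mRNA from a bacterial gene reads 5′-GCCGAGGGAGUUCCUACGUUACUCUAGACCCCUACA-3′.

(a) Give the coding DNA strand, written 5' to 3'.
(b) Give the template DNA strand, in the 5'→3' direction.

(a) The coding strand matches the mRNA with U→T.
(b) The template strand is the reverse complement of the coding strand.

(a) 5'-GCCGAGGGAGTTCCTACGTTACTCTAGACCCCTACA-3'
(b) 5'-TGTAGGGGTCTAGAGTAACGTAGGAACTCCCTCGGC-3'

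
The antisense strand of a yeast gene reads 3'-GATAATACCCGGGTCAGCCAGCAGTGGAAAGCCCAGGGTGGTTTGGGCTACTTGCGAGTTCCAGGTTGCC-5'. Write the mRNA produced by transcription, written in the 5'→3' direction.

5′-CUAUUAUGGGCCCAGUCGGUCGUCACCUUUCGGGUCCCACCAAACCCGAUGAACGCUCAAGGUCCAACGG-3′

Reading the template 3'→5' as shown, RNA polymerase pairs each base (A→U, T→A, G↔C) to build mRNA 5'→3' directly.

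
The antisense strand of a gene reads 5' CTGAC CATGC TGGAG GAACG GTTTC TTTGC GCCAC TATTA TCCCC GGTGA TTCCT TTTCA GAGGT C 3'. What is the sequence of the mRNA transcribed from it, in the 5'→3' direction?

5'-GACCUCUGAAAAGGAAUCACCGGGGAUAAUAGUGGCGCAAAGAAACCGUUCCUCCAGCAUGGUCAG-3'

The mRNA has the sequence of the coding strand (reverse complement of the template) with T→U. Reverse complement of CTGACCATGCTGGAGGAACGGTTTCTTTGCGCCACTATTATCCCCGGTGATTCCTTTTCAGAGGTC is GACCTCTGAAAAGGAATCACCGGGGATAATAGTGGCGCAAAGAAACCGTTCCTCCAGCATGGTCAG; then T→U.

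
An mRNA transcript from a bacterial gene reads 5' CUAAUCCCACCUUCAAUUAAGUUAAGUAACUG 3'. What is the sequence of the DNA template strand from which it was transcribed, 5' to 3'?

Replace U with T to get the coding DNA strand: CTAATCCCACCTTCAATTAAGTTAAGTAACTG. The template strand is its reverse complement (complement GATTAGGGTGGAAGTTAATTCAATTCATTGAC, then reverse).

5'-CAGTTACTTAACTTAATTGAAGGTGGGATTAG-3'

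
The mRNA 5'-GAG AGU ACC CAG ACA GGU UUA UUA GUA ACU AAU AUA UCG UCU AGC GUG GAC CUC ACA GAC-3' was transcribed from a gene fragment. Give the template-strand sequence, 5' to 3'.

5'-GTCTGTGAGGTCCACGCTAGACGATATATTAGTTACTAATAAACCTGTCTGGGTACTCTC-3'

Replace U with T to get the coding DNA strand: GAGAGTACCCAGACAGGTTTATTAGTAACTAATATATCGTCTAGCGTGGACCTCACAGAC. The template strand is its reverse complement (complement CTCTCATGGGTCTGTCCAAATAATCATTGATTATATAGCAGATCGCACCTGGAGTGTCTG, then reverse).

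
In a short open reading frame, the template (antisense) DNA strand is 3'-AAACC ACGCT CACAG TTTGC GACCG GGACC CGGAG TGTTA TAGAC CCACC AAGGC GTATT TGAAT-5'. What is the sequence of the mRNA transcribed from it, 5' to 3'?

Reading the template 3'→5' as shown, RNA polymerase pairs each base (A→U, T→A, G↔C) to build mRNA 5'→3' directly.

5'-UUUGGUGCGAGUGUCAAACGCUGGCCCUGGGCCUCACAAUAUCUGGGUGGUUCCGCAUAAACUUA-3'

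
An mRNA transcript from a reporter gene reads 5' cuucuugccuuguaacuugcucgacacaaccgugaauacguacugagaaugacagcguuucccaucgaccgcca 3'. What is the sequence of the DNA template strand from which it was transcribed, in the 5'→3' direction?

5'-TGGCGGTCGATGGGAAACGCTGTCATTCTCAGTACGTATTCACGGTTGTGTCGAGCAAGTTACAAGGCAAGAAG-3'

Replace U with T to get the coding DNA strand: CTTCTTGCCTTGTAACTTGCTCGACACAACCGTGAATACGTACTGAGAATGACAGCGTTTCCCATCGACCGCCA. The template strand is its reverse complement (complement GAAGAACGGAACATTGAACGAGCTGTGTTGGCACTTATGCATGACTCTTACTGTCGCAAAGGGTAGCTGGCGGT, then reverse).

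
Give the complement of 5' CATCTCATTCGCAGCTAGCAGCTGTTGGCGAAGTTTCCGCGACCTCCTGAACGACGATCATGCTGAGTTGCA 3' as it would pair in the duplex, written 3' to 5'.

Base-pairing A↔T, G↔C gives the complement. The complementary strand is antiparallel, so paired with a 5'→3' strand it runs 3'→5'.

3′-GTAGAGTAAGCGTCGATCGTCGACAACCGCTTCAAAGGCGCTGGAGGACTTGCTGCTAGTACGACTCAACGT-5′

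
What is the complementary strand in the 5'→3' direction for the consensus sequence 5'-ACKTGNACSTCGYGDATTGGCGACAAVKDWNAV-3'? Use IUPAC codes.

5'-BTNWHMBTTGTCGCCAATHCRCGASGTNCAMGT-3'

Standard pairs A↔T, G↔C; ambiguity codes pair Y↔R, K↔M, W↔W, S↔S, D↔H, V↔B, N↔N. Complement (TGMACNTGSAGCRCHTAACCGCTGTTBMHWNTB), then reverse for 5'→3'.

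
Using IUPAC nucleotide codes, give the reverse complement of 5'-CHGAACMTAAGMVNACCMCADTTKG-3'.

Standard pairs A↔T, G↔C; ambiguity codes pair M↔K, D↔H, V↔B, N↔N. Complement (GDCTTGKATTCKBNTGGKGTHAAMC), then reverse for 5'→3'.

5'-CMAAHTGKGGTNBKCTTAKGTTCDG-3'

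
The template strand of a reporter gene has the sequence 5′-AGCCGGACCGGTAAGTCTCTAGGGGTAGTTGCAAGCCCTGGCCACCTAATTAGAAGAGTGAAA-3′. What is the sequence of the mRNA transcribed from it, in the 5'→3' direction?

RNA polymerase reads the template 3'→5' and synthesizes mRNA 5'→3' by base-pairing (A→U, T→A, G↔C). The complement of the template is TCGGCCTGGCCATTCAGAGATCCCCATCAACGTTCGGGACCGGTGGATTAATCTTCTCACTTT; antiparallel, so 5'→3' the coding strand is TTTCACTCTTCTAATTAGGTGGCCAGGGCTTGCAACTACCCCTAGAGACTTACCGGTCCGGCT. Replace T with U for the mRNA.

5′-UUUCACUCUUCUAAUUAGGUGGCCAGGGCUUGCAACUACCCCUAGAGACUUACCGGUCCGGCU-3′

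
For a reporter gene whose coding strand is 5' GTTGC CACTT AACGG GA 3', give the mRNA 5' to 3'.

mRNA has the coding-strand sequence with U in place of T.

5'-GUUGCCACUUAACGGGA-3'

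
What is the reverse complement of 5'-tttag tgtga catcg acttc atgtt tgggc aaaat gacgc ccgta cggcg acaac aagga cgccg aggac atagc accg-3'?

5'-CGGTGCTATGTCCTCGGCGTCCTTGTTGTCGCCGTACGGGCGTCATTTTGCCCAAACATGAAGTCGATGTCACACTAAA-3'

Reading the sequence 3'→5' and pairing each base (A↔T, G↔C) gives the reverse complement directly.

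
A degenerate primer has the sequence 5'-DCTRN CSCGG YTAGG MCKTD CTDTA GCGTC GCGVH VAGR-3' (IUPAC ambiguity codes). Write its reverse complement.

5'-YCTBDBCGCGACGCTAHAGHAMGKCCTARCCGSGNYAGH-3'

Standard pairs A↔T, G↔C; ambiguity codes pair R↔Y, M↔K, S↔S, D↔H, V↔B, N↔N. Complement (HGAYNGSGCCRATCCKGMAHGAHATCGCAGCGCBDBTCY), then reverse for 5'→3'.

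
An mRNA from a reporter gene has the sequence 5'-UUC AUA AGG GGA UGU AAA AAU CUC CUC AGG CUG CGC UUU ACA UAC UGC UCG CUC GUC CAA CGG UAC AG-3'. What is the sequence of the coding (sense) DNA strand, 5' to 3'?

5'-TTCATAAGGGGATGTAAAAATCTCCTCAGGCTGCGCTTTACATACTGCTCGCTCGTCCAACGGTACAG-3'

The coding DNA strand has the same 5'→3' sequence as the mRNA with U replaced by T.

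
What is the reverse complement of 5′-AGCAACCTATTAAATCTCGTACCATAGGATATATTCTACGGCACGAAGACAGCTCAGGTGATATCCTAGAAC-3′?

Complement each base (A↔T, G↔C): TCGTTGGATAATTTAGAGCATGGTATCCTATATAAGATGCCGTGCTTCTGTCGAGTCCACTATAGGATCTTG. Then reverse.

5'-GTTCTAGGATATCACCTGAGCTGTCTTCGTGCCGTAGAATATATCCTATGGTACGAGATTTAATAGGTTGCT-3'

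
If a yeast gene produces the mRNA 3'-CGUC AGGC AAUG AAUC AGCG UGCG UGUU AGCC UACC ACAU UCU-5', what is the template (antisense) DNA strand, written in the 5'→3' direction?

5'-GCAGTCCGTTACTTAGTCGCACGCACAATCGGATGGTGTAAGA-3'

Written 5'→3' the mRNA is UCUUACACCAUCCGAUUGUGCGUGCGACUAAGUAACGGACUGC, so the coding DNA strand is TCTTACACCATCCGATTGTGCGTGCGACTAAGTAACGGACTGC. The template is its reverse complement.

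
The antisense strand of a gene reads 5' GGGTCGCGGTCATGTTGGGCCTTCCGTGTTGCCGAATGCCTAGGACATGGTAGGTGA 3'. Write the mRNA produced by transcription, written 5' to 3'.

RNA polymerase reads the template 3'→5' and synthesizes mRNA 5'→3' by base-pairing (A→U, T→A, G↔C). The complement of the template is CCCAGCGCCAGTACAACCCGGAAGGCACAACGGCTTACGGATCCTGTACCATCCACT; antiparallel, so 5'→3' the coding strand is TCACCTACCATGTCCTAGGCATTCGGCAACACGGAAGGCCCAACATGACCGCGACCC. Replace T with U for the mRNA.

5'-UCACCUACCAUGUCCUAGGCAUUCGGCAACACGGAAGGCCCAACAUGACCGCGACCC-3'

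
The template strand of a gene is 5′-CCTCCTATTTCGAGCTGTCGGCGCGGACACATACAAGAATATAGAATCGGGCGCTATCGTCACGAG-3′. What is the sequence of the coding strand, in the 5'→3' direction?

5'-CTCGTGACGATAGCGCCCGATTCTATATTCTTGTATGTGTCCGCGCCGACAGCTCGAAATAGGAGG-3'

The coding strand is complementary and antiparallel to the template: take the complement (A↔T, G↔C) and reverse.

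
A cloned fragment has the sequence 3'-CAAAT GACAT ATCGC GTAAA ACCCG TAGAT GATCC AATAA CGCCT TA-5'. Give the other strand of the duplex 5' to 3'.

The strand is given 3'→5', so its complement runs 5'→3' in the same left-to-right order: pair each base A↔T, G↔C.

5'-GTTTACTGTATAGCGCATTTTGGGCATCTACTAGGTTATTGCGGAAT-3'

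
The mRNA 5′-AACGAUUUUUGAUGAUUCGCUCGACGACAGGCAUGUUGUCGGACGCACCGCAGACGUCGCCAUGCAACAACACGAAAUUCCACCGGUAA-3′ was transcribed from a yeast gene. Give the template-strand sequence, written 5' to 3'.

Replace U with T to get the coding DNA strand: AACGATTTTTGATGATTCGCTCGACGACAGGCATGTTGTCGGACGCACCGCAGACGTCGCCATGCAACAACACGAAATTCCACCGGTAA. The template strand is its reverse complement (complement TTGCTAAAAACTACTAAGCGAGCTGCTGTCCGTACAACAGCCTGCGTGGCGTCTGCAGCGGTACGTTGTTGTGCTTTAAGGTGGCCATT, then reverse).

5'-TTACCGGTGGAATTTCGTGTTGTTGCATGGCGACGTCTGCGGTGCGTCCGACAACATGCCTGTCGTCGAGCGAATCATCAAAAATCGTT-3'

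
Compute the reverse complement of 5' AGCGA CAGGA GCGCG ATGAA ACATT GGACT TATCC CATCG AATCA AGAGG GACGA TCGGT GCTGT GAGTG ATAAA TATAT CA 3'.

Complement each base (A↔T, G↔C): TCGCTGTCCTCGCGCTACTTTGTAACCTGAATAGGGTAGCTTAGTTCTCCCTGCTAGCCACGACACTCACTATTTATATAGT. Then reverse.

5'-TGATATATTTATCACTCACAGCACCGATCGTCCCTCTTGATTCGATGGGATAAGTCCAATGTTTCATCGCGCTCCTGTCGCT-3'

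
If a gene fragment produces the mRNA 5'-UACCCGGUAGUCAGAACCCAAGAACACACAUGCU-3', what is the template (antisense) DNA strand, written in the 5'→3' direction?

5'-AGCATGTGTGTTCTTGGGTTCTGACTACCGGGTA-3'

Replace U with T to get the coding DNA strand: TACCCGGTAGTCAGAACCCAAGAACACACATGCT. The template strand is its reverse complement (complement ATGGGCCATCAGTCTTGGGTTCTTGTGTGTACGA, then reverse).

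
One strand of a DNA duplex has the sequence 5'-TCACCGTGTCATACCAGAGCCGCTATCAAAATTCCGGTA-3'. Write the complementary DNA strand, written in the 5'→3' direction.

Pairing A↔T and G↔C gives AGTGGCACAGTATGGTCTCGGCGATAGTTTTAAGGCCAT, running 3'→5'. Reverse for the 5'→3' convention.

5'-TACCGGAATTTTGATAGCGGCTCTGGTATGACACGGTGA-3'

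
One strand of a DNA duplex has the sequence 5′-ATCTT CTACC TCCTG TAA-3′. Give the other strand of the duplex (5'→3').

Pairing A↔T and G↔C gives TAGAAGATGGAGGACATT, running 3'→5'. Reverse for the 5'→3' convention.

5'-TTACAGGAGGTAGAAGAT-3'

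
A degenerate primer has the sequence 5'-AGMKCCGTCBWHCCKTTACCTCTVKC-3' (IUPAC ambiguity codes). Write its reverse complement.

Standard pairs A↔T, G↔C; ambiguity codes pair M↔K, W↔W, B↔V, H↔D. Complement (TCKMGGCAGVWDGGMAATGGAGABMG), then reverse for 5'→3'.

5′-GMBAGAGGTAAMGGDWVGACGGMKCT-3′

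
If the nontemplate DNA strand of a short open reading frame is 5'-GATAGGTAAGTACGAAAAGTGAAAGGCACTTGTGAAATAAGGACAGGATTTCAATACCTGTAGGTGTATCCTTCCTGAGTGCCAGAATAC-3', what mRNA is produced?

5'-GAUAGGUAAGUACGAAAAGUGAAAGGCACUUGUGAAAUAAGGACAGGAUUUCAAUACCUGUAGGUGUAUCCUUCCUGAGUGCCAGAAUAC-3'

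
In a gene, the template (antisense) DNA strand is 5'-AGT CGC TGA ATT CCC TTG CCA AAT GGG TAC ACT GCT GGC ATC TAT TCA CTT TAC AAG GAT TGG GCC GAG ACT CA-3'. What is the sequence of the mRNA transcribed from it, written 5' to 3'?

The mRNA has the sequence of the coding strand (reverse complement of the template) with T→U. Reverse complement of AGTCGCTGAATTCCCTTGCCAAATGGGTACACTGCTGGCATCTATTCACTTTACAAGGATTGGGCCGAGACTCA is TGAGTCTCGGCCCAATCCTTGTAAAGTGAATAGATGCCAGCAGTGTACCCATTTGGCAAGGGAATTCAGCGACT; then T→U.

5'-UGAGUCUCGGCCCAAUCCUUGUAAAGUGAAUAGAUGCCAGCAGUGUACCCAUUUGGCAAGGGAAUUCAGCGACU-3'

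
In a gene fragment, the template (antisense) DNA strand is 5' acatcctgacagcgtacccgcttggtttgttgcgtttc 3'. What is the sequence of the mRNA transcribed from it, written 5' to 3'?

5'-GAAACGCAACAAACCAAGCGGGUACGCUGUCAGGAUGU-3'

The mRNA has the sequence of the coding strand (reverse complement of the template) with T→U. Reverse complement of ACATCCTGACAGCGTACCCGCTTGGTTTGTTGCGTTTC is GAAACGCAACAAACCAAGCGGGTACGCTGTCAGGATGT; then T→U.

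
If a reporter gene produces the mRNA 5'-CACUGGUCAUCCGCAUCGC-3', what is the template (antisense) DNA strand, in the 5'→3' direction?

5′-GCGATGCGGATGACCAGTG-3′

Replace U with T to get the coding DNA strand: CACTGGTCATCCGCATCGC. The template strand is its reverse complement (complement GTGACCAGTAGGCGTAGCG, then reverse).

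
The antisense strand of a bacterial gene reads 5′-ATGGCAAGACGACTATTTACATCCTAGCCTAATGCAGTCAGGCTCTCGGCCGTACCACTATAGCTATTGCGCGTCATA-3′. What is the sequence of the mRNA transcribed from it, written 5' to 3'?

5'-UAUGACGCGCAAUAGCUAUAGUGGUACGGCCGAGAGCCUGACUGCAUUAGGCUAGGAUGUAAAUAGUCGUCUUGCCAU-3'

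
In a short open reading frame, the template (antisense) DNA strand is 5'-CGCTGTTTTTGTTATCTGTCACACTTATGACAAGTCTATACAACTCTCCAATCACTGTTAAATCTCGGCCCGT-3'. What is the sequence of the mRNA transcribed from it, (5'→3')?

The mRNA has the sequence of the coding strand (reverse complement of the template) with T→U. Reverse complement of CGCTGTTTTTGTTATCTGTCACACTTATGACAAGTCTATACAACTCTCCAATCACTGTTAAATCTCGGCCCGT is ACGGGCCGAGATTTAACAGTGATTGGAGAGTTGTATAGACTTGTCATAAGTGTGACAGATAACAAAAACAGCG; then T→U.

5'-ACGGGCCGAGAUUUAACAGUGAUUGGAGAGUUGUAUAGACUUGUCAUAAGUGUGACAGAUAACAAAAACAGCG-3'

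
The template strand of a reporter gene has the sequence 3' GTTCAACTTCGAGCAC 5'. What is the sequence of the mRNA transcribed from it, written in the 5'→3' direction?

5'-CAAGUUGAAGCUCGUG-3'

Reading the template 3'→5' as shown, RNA polymerase pairs each base (A→U, T→A, G↔C) to build mRNA 5'→3' directly.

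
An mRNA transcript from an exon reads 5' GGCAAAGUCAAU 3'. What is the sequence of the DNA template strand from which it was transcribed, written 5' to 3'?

5'-ATTGACTTTGCC-3'

Replace U with T to get the coding DNA strand: GGCAAAGTCAAT. The template strand is its reverse complement (complement CCGTTTCAGTTA, then reverse).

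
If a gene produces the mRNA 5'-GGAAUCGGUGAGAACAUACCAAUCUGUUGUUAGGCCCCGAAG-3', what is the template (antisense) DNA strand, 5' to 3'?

5'-CTTCGGGGCCTAACAACAGATTGGTATGTTCTCACCGATTCC-3'

Replace U with T to get the coding DNA strand: GGAATCGGTGAGAACATACCAATCTGTTGTTAGGCCCCGAAG. The template strand is its reverse complement (complement CCTTAGCCACTCTTGTATGGTTAGACAACAATCCGGGGCTTC, then reverse).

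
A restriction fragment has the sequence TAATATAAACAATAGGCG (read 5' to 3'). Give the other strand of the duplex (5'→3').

The complement of TAATATAAACAATAGGCG is ATTATATTTGTTATCCGC (A↔T, G↔C). DNA strands are antiparallel, so the complementary strand runs 3'→5'; reversing gives the 5'→3' form.

5′-CGCCTATTGTTTATATTA-3′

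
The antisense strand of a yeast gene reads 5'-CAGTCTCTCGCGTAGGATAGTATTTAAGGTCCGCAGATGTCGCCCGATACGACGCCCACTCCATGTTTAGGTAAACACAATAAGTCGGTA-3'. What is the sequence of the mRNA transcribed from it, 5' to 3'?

5′-UACCGACUUAUUGUGUUUACCUAAACAUGGAGUGGGCGUCGUAUCGGGCGACAUCUGCGGACCUUAAAUACUAUCCUACGCGAGAGACUG-3′

RNA polymerase reads the template 3'→5' and synthesizes mRNA 5'→3' by base-pairing (A→U, T→A, G↔C). The complement of the template is GTCAGAGAGCGCATCCTATCATAAATTCCAGGCGTCTACAGCGGGCTATGCTGCGGGTGAGGTACAAATCCATTTGTGTTATTCAGCCAT; antiparallel, so 5'→3' the coding strand is TACCGACTTATTGTGTTTACCTAAACATGGAGTGGGCGTCGTATCGGGCGACATCTGCGGACCTTAAATACTATCCTACGCGAGAGACTG. Replace T with U for the mRNA.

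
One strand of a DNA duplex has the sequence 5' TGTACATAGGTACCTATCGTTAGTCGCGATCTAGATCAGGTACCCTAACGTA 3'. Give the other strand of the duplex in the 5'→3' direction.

5'-TACGTTAGGGTACCTGATCTAGATCGCGACTAACGATAGGTACCTATGTACA-3'

The complement of TGTACATAGGTACCTATCGTTAGTCGCGATCTAGATCAGGTACCCTAACGTA is ACATGTATCCATGGATAGCAATCAGCGCTAGATCTAGTCCATGGGATTGCAT (A↔T, G↔C). DNA strands are antiparallel, so the complementary strand runs 3'→5'; reversing gives the 5'→3' form.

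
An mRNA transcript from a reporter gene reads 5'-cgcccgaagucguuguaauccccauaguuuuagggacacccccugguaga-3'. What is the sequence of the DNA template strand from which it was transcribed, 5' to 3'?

Replace U with T to get the coding DNA strand: CGCCCGAAGTCGTTGTAATCCCCATAGTTTTAGGGACACCCCCTGGTAGA. The template strand is its reverse complement (complement GCGGGCTTCAGCAACATTAGGGGTATCAAAATCCCTGTGGGGGACCATCT, then reverse).

5'-TCTACCAGGGGGTGTCCCTAAAACTATGGGGATTACAACGACTTCGGGCG-3'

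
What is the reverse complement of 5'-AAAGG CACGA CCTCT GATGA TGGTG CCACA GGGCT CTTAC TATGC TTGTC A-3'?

5'-TGACAAGCATAGTAAGAGCCCTGTGGCACCATCATCAGAGGTCGTGCCTTT-3'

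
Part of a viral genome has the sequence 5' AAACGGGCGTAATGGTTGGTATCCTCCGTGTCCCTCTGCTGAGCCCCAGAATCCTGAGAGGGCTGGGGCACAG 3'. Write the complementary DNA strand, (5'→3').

The complement of AAACGGGCGTAATGGTTGGTATCCTCCGTGTCCCTCTGCTGAGCCCCAGAATCCTGAGAGGGCTGGGGCACAG is TTTGCCCGCATTACCAACCATAGGAGGCACAGGGAGACGACTCGGGGTCTTAGGACTCTCCCGACCCCGTGTC (A↔T, G↔C). DNA strands are antiparallel, so the complementary strand runs 3'→5'; reversing gives the 5'→3' form.

5'-CTGTGCCCCAGCCCTCTCAGGATTCTGGGGCTCAGCAGAGGGACACGGAGGATACCAACCATTACGCCCGTTT-3'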